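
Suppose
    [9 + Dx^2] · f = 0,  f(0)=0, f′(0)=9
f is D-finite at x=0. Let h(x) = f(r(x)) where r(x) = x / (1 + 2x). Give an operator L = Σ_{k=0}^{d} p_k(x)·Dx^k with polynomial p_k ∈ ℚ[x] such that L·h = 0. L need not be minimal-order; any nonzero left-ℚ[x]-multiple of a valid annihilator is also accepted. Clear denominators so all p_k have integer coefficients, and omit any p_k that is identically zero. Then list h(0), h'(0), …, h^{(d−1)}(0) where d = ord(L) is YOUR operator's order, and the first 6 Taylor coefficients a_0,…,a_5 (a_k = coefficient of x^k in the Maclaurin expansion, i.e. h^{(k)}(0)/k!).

f: a_k = 0, 9, 0, -27/2, 0, 243/40, …
Substitute x→r, Dx→(1/r')Dx; clear ⇒ L₀.
L = 9 + (4 + 24·x + 48·x^2 + 32·x^3)·Dx + (1 + 8·x + 24·x^2 + 32·x^3 + 16·x^4)·Dx^2  (order 2).
h: a_k = 0, 9, -18, 45/2, 9, -6957/40, …
ICs: h(0) = 0, h′(0) = 9.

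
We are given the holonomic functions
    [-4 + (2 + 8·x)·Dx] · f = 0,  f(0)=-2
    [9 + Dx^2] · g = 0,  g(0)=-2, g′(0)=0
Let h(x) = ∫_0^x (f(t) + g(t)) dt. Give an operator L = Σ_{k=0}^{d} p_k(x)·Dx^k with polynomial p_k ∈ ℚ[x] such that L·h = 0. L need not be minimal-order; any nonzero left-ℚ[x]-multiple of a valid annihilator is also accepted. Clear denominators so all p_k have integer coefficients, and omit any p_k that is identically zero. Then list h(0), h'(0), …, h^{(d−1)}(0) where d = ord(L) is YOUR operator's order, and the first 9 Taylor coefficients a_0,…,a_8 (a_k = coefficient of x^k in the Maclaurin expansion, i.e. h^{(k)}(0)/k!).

L = (-378 - 1296·x - 2592·x^2)·Dx + (45 + 828·x + 3888·x^2 + 5184·x^3)·Dx^2 + (-42 - 144·x - 288·x^2)·Dx^3 + (5 + 92·x + 432·x^2 + 576·x^3)·Dx^4  (order 4).
h: a_k = 0, -4, -2, 13/3, -2, 53/20, -28/3, 6801/280, -66, …
ICs: h(0) = 0, h′(0) = -4, h′′(0) = -4, h′′′(0) = 26.

f: a_k = -2, -4, 4, -8, 20, -56, 168, -528, 1716, …
g: a_k = -2, 0, 9, 0, -27/4, 0, 81/40, 0, -729/2240, …
h₀=f+g: left-lcm gives L₀, ord ≤ 3.
h=∫h₀ ⇒ L = L₀·Dx.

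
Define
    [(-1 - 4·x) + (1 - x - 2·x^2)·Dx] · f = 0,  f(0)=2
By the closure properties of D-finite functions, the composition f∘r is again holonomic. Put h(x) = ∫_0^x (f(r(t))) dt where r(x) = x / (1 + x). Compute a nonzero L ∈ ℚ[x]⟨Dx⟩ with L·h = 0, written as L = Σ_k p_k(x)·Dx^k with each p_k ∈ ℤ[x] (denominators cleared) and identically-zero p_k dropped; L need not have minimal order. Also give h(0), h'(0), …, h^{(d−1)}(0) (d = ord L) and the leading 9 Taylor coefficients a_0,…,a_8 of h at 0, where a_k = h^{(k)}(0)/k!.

f: a_k = 2, 2, 6, 10, 22, 42, 86, 170, 342, …
Substitute x→r, Dx→(1/r')Dx; clear ⇒ L₀.
∫: right-multiply L₀ by Dx.
L = (1 + 5·x)·Dx + (-1 - 2·x + x^2 + 2·x^3)·Dx^2  (order 2).
h: a_k = 0, 2, 1, 4/3, 0, 8/5, -4/3, 24/7, -5, …
ICs: h(0) = 0, h′(0) = 2.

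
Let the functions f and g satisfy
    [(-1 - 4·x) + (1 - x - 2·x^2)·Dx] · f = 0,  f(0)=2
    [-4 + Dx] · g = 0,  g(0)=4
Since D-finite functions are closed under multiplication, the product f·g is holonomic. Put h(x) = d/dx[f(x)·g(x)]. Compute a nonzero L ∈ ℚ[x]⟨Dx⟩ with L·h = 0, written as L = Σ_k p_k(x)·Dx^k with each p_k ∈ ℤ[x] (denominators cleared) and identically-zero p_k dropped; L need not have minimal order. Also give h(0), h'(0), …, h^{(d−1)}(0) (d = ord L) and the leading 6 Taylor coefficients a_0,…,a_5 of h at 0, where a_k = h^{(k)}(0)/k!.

f: a_k = 2, 2, 6, 10, 22, 42, …
g: a_k = 4, 16, 32, 128/3, 128/3, 512/15, …
Sym-product of L_f,L_g gives L₀ (≤ ord 1).
Derive L from L₀ (diff closure).
L = (30 + 4·x - 72·x^2 + 64·x^4) + (-5 + 5·x + 18·x^2 - 8·x^3 - 16·x^4)·Dx  (order 1).
h: a_k = 40, 240, 856, 7328/3, 6248, 45296/3, …
ICs: h(0) = 40.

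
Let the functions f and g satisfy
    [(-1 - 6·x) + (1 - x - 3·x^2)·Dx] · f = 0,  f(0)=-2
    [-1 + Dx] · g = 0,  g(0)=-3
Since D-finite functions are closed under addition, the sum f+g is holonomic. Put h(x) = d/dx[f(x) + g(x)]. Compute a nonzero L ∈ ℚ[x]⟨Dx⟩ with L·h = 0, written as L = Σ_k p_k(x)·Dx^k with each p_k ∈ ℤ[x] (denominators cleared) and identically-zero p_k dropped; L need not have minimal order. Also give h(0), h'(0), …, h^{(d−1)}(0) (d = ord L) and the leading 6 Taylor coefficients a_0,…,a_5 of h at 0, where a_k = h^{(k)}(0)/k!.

L = (34 + 278·x + 312·x^2 + 756·x^3 + 162·x^4) + (-41 - 284·x - 341·x^2 - 672·x^3 + 45·x^4 + 54·x^5)·Dx + (7 + 6·x + 29·x^2 - 84·x^3 - 207·x^4 - 54·x^5)·Dx^2  (order 2).
h: a_k = -5, -19, -87/2, -305/2, -3201/8, -46561/40, …
ICs: h(0) = -5, h′(0) = -19.

f: a_k = -2, -2, -8, -14, -38, -80, …
g: a_k = -3, -3, -3/2, -1/2, -1/8, -1/40, …
f+g: L₀ = lclm(L_f,L_g), ord ≤ 1+1.
h=h₀': d/dx-closure on L₀ ⇒ L.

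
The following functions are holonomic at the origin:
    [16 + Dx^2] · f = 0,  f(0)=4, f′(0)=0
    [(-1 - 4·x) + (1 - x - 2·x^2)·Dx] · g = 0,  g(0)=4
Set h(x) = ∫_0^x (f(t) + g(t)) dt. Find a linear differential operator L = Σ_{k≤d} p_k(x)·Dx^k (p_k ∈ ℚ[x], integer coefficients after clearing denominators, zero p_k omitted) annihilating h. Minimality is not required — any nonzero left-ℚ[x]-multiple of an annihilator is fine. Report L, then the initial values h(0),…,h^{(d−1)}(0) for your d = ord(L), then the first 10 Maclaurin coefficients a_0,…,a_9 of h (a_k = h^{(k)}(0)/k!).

L = (-368 - 1408·x + 256·x^2 - 512·x^3 - 2560·x^4 - 2048·x^5)·Dx + (176 - 336·x - 384·x^2 + 1024·x^3 + 384·x^4 - 1536·x^5 - 1024·x^6)·Dx^2 + (-23 - 88·x + 16·x^2 - 32·x^3 - 160·x^4 - 128·x^5)·Dx^3 + (11 - 21·x - 24·x^2 + 64·x^3 + 24·x^4 - 96·x^5 - 64·x^6)·Dx^4  (order 4).
h: a_k = 0, 8, 2, -20/3, 5, 52/3, 14, 6716/315, 85/2, 217508/2835, …
ICs: h(0) = 0, h′(0) = 8, h′′(0) = 4, h′′′(0) = -40.

f: a_k = 4, 0, -32, 0, 128/3, 0, -1024/45, 0, 2048/315, 0, …
g: a_k = 4, 4, 12, 20, 44, 84, 172, 340, 684, 1364, …
L₀ := lclm(L_f,L_g); ord L₀ ≤ 2+1.
h=∫₀ˣh₀: take L = L₀·Dx.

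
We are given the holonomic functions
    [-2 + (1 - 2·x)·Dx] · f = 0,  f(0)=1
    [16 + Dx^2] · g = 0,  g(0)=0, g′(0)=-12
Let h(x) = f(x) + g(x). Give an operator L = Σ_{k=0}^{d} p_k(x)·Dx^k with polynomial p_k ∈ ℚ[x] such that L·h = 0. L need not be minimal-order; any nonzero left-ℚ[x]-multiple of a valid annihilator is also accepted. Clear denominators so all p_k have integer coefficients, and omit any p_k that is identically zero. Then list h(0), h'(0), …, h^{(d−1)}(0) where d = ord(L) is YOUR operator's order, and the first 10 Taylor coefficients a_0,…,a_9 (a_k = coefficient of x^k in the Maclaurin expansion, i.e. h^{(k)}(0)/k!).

f: a_k = 1, 2, 4, 8, 16, 32, 64, 128, 256, 512, …
g: a_k = 0, -12, 0, 32, 0, -128/5, 0, 1024/105, 0, -2048/945, …
h₀=f+g: left-lcm gives L₀, ord ≤ 3.
L = (160 - 256·x + 256·x^2) + (-48 + 224·x - 384·x^2 + 256·x^3)·Dx + (10 - 16·x + 16·x^2)·Dx^2 + (-3 + 14·x - 24·x^2 + 16·x^3)·Dx^3  (order 3).
h: a_k = 1, -10, 4, 40, 16, 32/5, 64, 14464/105, 256, 481792/945, …
ICs: h(0) = 1, h′(0) = -10, h′′(0) = 8.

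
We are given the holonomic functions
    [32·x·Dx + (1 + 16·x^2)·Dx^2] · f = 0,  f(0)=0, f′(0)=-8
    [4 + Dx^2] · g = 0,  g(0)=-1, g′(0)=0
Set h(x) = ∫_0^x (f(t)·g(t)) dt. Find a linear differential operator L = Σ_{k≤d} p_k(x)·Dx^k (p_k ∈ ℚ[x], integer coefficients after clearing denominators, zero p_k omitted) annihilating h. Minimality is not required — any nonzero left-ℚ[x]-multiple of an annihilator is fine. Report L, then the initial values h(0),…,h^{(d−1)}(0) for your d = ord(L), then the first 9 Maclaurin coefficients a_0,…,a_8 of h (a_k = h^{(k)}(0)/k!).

f: a_k = 0, -8, 0, 128/3, 0, -2048/5, 0, 32768/7, 0, …
g: a_k = -1, 0, 2, 0, -2/3, 0, 4/45, 0, -2/315, …
f·g: L₀ = L_f ⊗_s L_g, ord ≤ 2·2.
h=∫₀ˣh₀: take L = L₀·Dx.
L = (1360 + 60416·x^2 + 106496·x^4 + 262144·x^6 + 1048576·x^8)·Dx + (2304·x + 45056·x^3 + 196608·x^5 + 1048576·x^7)·Dx^2 + (360 + 15872·x^2 + 36864·x^4 + 131072·x^6 + 524288·x^8)·Dx^3 + (576·x + 11264·x^3 + 49152·x^5 + 262144·x^7)·Dx^4 + (5 + 192·x^2 + 2560·x^4 + 16384·x^6 + 65536·x^8)·Dx^5  (order 5).
h: a_k = 0, 0, 4, 0, -44/3, 0, 3752/45, 0, -217724/315, …
ICs: h(0) = 0, h′(0) = 0, h′′(0) = 8, h′′′(0) = 0, h′′′′(0) = -352.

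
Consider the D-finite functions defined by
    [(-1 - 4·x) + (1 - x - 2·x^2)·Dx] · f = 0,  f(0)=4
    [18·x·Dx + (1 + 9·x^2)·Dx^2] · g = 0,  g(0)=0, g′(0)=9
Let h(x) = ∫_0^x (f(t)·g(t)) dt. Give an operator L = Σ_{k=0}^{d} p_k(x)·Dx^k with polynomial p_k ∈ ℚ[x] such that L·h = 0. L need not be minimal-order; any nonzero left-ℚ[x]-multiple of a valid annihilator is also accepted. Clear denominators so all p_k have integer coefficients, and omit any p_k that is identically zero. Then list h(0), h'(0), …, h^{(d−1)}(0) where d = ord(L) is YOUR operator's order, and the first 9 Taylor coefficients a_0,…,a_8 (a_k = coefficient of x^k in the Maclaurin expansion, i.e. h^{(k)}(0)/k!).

L = (4 + 18·x + 108·x^2)·Dx + (2 - 10·x + 36·x^2 + 108·x^3)·Dx^2 + (-1 + x - 7·x^2 + 9·x^3 + 18·x^4)·Dx^3  (order 3).
h: a_k = 0, 0, 18, 12, 0, 72/5, 546/5, 3996/35, -7173/35, …
ICs: h(0) = 0, h′(0) = 0, h′′(0) = 36.

f: a_k = 4, 4, 12, 20, 44, 84, 172, 340, 684, …
g: a_k = 0, 9, 0, -27, 0, 729/5, 0, -6561/7, 0, …
f·g: L₀ = L_f ⊗_s L_g, ord ≤ 1·2.
h=∫h₀ ⇒ L = L₀·Dx.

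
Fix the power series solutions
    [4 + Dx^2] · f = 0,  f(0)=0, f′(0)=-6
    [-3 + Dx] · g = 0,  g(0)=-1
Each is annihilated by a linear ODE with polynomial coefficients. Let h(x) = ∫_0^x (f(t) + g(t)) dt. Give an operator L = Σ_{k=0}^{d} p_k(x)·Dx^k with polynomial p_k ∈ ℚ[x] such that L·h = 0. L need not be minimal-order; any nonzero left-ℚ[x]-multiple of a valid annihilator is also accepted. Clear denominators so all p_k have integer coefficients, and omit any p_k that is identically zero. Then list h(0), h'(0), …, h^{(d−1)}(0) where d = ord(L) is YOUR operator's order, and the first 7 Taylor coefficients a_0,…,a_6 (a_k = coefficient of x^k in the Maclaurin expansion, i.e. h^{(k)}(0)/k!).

f: a_k = 0, -6, 0, 4, 0, -4/5, 0, …
g: a_k = -1, -3, -9/2, -9/2, -27/8, -81/40, -81/80, …
h₀=f+g: left-lcm gives L₀, ord ≤ 3.
h=∫₀ˣh₀: take L = L₀·Dx.
L = -12·Dx + 4·Dx^2 - 3·Dx^3 + Dx^4  (order 4).
h: a_k = 0, -1, -9/2, -3/2, -1/8, -27/40, -113/240, …
ICs: h(0) = 0, h′(0) = -1, h′′(0) = -9, h′′′(0) = -9.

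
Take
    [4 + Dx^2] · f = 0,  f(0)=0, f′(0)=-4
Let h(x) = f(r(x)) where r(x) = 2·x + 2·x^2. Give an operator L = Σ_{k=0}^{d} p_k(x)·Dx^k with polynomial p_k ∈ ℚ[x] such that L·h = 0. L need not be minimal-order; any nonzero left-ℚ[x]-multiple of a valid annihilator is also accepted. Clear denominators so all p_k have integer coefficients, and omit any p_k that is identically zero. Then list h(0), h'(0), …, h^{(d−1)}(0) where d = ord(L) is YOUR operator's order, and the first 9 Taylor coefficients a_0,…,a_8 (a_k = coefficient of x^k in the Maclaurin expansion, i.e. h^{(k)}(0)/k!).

L = (16 + 96·x + 192·x^2 + 128·x^3) - 2·Dx + (1 + 2·x)·Dx^2  (order 2).
h: a_k = 0, -8, -8, 64/3, 64, 704/15, -64, -51712/315, -5632/45, …
ICs: h(0) = 0, h′(0) = -8.

f: a_k = 0, -4, 0, 8/3, 0, -8/15, 0, 16/315, 0, …
L₀ from L_f via x↦r, Dx↦r'^{-1}Dx.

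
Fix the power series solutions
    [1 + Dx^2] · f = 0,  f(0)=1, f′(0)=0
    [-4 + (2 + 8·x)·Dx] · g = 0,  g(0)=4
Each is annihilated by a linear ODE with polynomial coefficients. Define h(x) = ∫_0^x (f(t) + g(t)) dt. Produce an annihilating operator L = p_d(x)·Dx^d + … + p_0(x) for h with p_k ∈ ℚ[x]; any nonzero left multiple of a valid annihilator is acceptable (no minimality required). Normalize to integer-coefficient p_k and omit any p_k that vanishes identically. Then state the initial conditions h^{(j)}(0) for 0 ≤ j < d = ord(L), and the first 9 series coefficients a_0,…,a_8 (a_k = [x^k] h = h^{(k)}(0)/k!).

L = (-26 - 16·x - 32·x^2)·Dx + (-3 - 4·x + 48·x^2 + 64·x^3)·Dx^2 + (-26 - 16·x - 32·x^2)·Dx^3 + (-3 - 4·x + 48·x^2 + 64·x^3)·Dx^4  (order 4).
h: a_k = 0, 5, 4, -17/6, 4, -959/120, 56/3, -241921/5040, 132, …
ICs: h(0) = 0, h′(0) = 5, h′′(0) = 8, h′′′(0) = -17.

f: a_k = 1, 0, -1/2, 0, 1/24, 0, -1/720, 0, 1/40320, …
g: a_k = 4, 8, -8, 16, -40, 112, -336, 1056, -3432, …
h₀=f+g: left-lcm gives L₀, ord ≤ 3.
h=∫₀ˣh₀: take L = L₀·Dx.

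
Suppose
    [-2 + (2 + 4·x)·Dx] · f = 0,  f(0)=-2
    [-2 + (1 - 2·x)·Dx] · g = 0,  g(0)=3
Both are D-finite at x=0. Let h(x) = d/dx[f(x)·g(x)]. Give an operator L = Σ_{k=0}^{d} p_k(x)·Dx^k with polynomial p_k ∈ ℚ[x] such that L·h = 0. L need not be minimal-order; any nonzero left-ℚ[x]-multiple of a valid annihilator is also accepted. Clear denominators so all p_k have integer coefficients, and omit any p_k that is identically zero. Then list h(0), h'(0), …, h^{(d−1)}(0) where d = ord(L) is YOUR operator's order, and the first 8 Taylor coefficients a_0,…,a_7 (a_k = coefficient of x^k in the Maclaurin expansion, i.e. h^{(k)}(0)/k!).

L = (11 + 36·x + 12·x^2) + (-3 - 2·x + 12·x^2 + 8·x^3)·Dx  (order 1).
h: a_k = -18, -66, -207, -537, -5475/4, -12951/4, -61131/8, -138441/8, …
ICs: h(0) = -18.

f: a_k = -2, -2, 1, -1, 5/4, -7/4, 21/8, -33/8, …
g: a_k = 3, 6, 12, 24, 48, 96, 192, 384, …
L₀ := L_f ⊗_s L_g (sym. prod.), ord ≤ 1.
h=h₀': d/dx-closure on L₀ ⇒ L.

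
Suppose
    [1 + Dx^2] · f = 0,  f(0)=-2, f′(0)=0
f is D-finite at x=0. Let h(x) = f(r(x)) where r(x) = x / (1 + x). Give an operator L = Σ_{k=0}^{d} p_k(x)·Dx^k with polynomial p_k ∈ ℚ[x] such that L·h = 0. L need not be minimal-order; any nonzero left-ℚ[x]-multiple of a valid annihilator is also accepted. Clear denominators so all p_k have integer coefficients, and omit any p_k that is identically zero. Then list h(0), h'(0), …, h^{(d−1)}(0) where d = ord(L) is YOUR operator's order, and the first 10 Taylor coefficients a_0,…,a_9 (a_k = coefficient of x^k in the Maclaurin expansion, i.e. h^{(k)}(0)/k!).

L = 1 + (2 + 6·x + 6·x^2 + 2·x^3)·Dx + (1 + 4·x + 6·x^2 + 4·x^3 + x^4)·Dx^2  (order 2).
h: a_k = -2, 0, 1, -2, 35/12, -11/3, 1501/360, -87/20, 16699/4032, -8791/2520, …
ICs: h(0) = -2, h′(0) = 0.

f: a_k = -2, 0, 1, 0, -1/12, 0, 1/360, 0, -1/20160, 0, …
Substitute x→r, Dx→(1/r')Dx; clear ⇒ L₀.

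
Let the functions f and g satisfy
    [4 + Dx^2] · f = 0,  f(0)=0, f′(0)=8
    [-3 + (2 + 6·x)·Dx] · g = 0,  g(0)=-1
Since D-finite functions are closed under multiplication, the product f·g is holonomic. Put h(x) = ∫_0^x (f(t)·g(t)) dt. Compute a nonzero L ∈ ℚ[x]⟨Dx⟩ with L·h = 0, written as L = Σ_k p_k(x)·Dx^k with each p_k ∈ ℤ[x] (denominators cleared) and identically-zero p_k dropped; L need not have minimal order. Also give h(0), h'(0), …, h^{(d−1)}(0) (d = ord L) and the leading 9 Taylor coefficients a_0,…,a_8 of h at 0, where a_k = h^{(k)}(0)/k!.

L = (43 + 96·x + 144·x^2)·Dx + (-12 - 36·x)·Dx^2 + (4 + 24·x + 36·x^2)·Dx^3  (order 3).
h: a_k = 0, 0, -4, -4, 43/12, -11/10, 4379/1440, -7321/1120, 838883/64512, …
ICs: h(0) = 0, h′(0) = 0, h′′(0) = -8.

f: a_k = 0, 8, 0, -16/3, 0, 16/15, 0, -32/315, 0, …
g: a_k = -1, -3/2, 9/8, -27/16, 405/128, -1701/256, 15309/1024, -72171/2048, 2814669/32768, …
f·g: L₀ = L_f ⊗_s L_g, ord ≤ 2·1.
∫: right-multiply L₀ by Dx.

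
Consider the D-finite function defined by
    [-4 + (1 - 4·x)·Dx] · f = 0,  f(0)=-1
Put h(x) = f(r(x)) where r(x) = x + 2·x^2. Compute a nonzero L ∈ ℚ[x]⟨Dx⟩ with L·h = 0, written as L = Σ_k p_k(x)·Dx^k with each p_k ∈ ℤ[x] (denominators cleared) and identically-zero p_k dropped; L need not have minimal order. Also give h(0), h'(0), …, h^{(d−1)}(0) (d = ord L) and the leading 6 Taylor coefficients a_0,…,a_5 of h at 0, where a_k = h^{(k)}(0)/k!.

f: a_k = -1, -4, -16, -64, -256, -1024, …
L₀ from L_f via x↦r, Dx↦r'^{-1}Dx.
L = (4 + 16·x) + (-1 + 4·x + 8·x^2)·Dx  (order 1).
h: a_k = -1, -4, -24, -128, -704, -3840, …
ICs: h(0) = -1.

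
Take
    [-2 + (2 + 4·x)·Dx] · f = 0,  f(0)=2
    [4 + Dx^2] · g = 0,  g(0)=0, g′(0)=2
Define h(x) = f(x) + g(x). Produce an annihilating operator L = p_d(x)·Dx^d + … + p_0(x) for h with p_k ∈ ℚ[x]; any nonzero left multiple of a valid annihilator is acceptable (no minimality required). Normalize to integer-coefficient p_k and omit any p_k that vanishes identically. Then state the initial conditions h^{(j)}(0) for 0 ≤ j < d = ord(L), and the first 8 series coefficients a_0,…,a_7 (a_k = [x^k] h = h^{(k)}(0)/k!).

L = (-28 - 64·x - 64·x^2) + (12 + 88·x + 192·x^2 + 128·x^3)·Dx + (-7 - 16·x - 16·x^2)·Dx^2 + (3 + 22·x + 48·x^2 + 32·x^3)·Dx^3  (order 3).
h: a_k = 2, 4, -1, -1/3, -5/4, 121/60, -21/8, 10331/2520, …
ICs: h(0) = 2, h′(0) = 4, h′′(0) = -2.

f: a_k = 2, 2, -1, 1, -5/4, 7/4, -21/8, 33/8, …
g: a_k = 0, 2, 0, -4/3, 0, 4/15, 0, -8/315, …
Sum ⇒ L₀ = lclm(L_f,L_g) in ℚ(x)⟨Dx⟩.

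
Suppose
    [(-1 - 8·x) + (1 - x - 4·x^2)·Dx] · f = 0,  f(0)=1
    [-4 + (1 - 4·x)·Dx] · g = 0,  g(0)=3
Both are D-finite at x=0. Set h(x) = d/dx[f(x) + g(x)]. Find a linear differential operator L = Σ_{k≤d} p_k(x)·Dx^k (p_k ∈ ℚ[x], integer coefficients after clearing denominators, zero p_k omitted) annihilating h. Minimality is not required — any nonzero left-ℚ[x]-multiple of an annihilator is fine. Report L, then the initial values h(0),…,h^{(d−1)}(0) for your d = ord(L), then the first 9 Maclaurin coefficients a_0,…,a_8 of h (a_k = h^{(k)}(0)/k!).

L = (264 - 384·x + 6912·x^2 - 6144·x^3 + 6144·x^4) + (-21 - 264·x - 96·x^2 + 4608·x^3 - 5376·x^4 + 6144·x^5)·Dx + (-1 + 41·x - 228·x^2 + 288·x^3 + 256·x^4 - 768·x^5 + 1024·x^6)·Dx^2  (order 2).
h: a_k = 13, 106, 603, 3188, 15685, 74814, 347151, 1582184, 7104249, …
ICs: h(0) = 13, h′(0) = 106.

f: a_k = 1, 1, 5, 9, 29, 65, 181, 441, 1165, …
g: a_k = 3, 12, 48, 192, 768, 3072, 12288, 49152, 196608, …
Weyl lclm of L_f,L_g ⇒ L₀ (ord ≤ 2).
Differentiate: ansatz ord ≤ ord L₀ ⇒ L.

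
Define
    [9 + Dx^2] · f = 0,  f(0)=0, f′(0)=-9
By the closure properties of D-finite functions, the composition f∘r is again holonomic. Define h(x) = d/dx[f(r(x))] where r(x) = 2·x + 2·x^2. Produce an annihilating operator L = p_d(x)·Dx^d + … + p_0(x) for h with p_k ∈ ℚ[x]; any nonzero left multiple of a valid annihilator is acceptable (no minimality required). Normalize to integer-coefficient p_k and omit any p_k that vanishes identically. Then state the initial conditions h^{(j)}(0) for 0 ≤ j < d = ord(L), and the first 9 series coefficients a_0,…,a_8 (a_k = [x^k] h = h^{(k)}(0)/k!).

L = (48 + 288·x + 864·x^2 + 1152·x^3 + 576·x^4) + (-6 - 12·x)·Dx + (1 + 4·x + 4·x^2)·Dx^2  (order 2).
h: a_k = -18, -36, 324, 1296, 648, -5184, -62208/5, -31104/5, 769824/35, …
ICs: h(0) = -18, h′(0) = -36.

f: a_k = 0, -9, 0, 27/2, 0, -243/40, 0, 729/560, 0, …
Change of var in L_f (x↦r) gives L₀.
Derive L from L₀ (diff closure).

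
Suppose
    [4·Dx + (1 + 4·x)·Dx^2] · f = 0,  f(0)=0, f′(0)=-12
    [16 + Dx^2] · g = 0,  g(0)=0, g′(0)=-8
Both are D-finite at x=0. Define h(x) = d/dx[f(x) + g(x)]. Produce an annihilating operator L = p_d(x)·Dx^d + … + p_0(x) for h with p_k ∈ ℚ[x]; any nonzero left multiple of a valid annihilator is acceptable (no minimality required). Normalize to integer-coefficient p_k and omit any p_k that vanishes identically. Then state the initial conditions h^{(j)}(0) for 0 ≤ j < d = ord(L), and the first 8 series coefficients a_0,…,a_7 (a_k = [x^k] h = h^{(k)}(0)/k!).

L = (448 + 512·x + 1024·x^2) + (48 + 320·x + 768·x^2 + 1024·x^3)·Dx + (28 + 32·x + 64·x^2)·Dx^2 + (3 + 20·x + 48·x^2 + 64·x^3)·Dx^3  (order 3).
h: a_k = -20, 48, -128, 768, -9472/3, 12288, -2209792/45, 196608, …
ICs: h(0) = -20, h′(0) = 48, h′′(0) = -256.

f: a_k = 0, -12, 24, -64, 192, -3072/5, 2048, -49152/7, …
g: a_k = 0, -8, 0, 64/3, 0, -256/15, 0, 2048/315, …
h₀=f+g: left-lcm gives L₀, ord ≤ 4.
Differentiate: ansatz ord ≤ ord L₀ ⇒ L.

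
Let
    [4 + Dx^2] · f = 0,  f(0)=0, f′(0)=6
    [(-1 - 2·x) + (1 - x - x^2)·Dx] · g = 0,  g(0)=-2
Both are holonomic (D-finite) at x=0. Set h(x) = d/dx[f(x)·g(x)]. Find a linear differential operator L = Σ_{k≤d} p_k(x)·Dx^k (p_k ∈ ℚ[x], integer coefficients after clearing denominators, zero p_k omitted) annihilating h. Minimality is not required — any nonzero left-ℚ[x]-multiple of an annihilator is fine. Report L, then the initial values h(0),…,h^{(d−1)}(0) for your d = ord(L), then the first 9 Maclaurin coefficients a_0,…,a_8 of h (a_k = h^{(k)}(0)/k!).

L = (-6 - 16·x - 8·x^2 + 16·x^3 + 8·x^4) + (-1 + 2·x + 12·x^2 + 8·x^3)·Dx + (1 - 3·x - x^2 + 4·x^3 + 2·x^4)·Dx^2  (order 2).
h: a_k = -12, -24, -48, -112, -228, -2208/5, -2500/3, -161824/105, -8416/3, …
ICs: h(0) = -12, h′(0) = -24.

f: a_k = 0, 6, 0, -4, 0, 4/5, 0, -8/105, 0, …
g: a_k = -2, -2, -4, -6, -10, -16, -26, -42, -68, …
h₀=f·g: eliminate ⇒ L₀, order ≤ 2·1.
Differentiate: ansatz ord ≤ ord L₀ ⇒ L.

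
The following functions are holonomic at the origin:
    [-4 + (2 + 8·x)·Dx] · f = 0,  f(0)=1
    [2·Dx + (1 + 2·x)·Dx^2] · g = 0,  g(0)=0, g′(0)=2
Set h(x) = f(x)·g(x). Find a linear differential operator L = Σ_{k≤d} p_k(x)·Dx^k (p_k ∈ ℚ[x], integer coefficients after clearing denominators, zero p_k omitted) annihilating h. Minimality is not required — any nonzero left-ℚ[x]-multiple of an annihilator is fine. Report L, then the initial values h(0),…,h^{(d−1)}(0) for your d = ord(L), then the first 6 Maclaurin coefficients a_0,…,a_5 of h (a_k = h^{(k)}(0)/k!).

L = (8 + 8·x) + (-2 - 8·x)·Dx + (1 + 10·x + 32·x^2 + 32·x^3)·Dx^2  (order 2).
h: a_k = 0, 2, 2, -16/3, 40/3, -524/15, …
ICs: h(0) = 0, h′(0) = 2.

f: a_k = 1, 2, -2, 4, -10, 28, …
g: a_k = 0, 2, -2, 8/3, -4, 32/5, …
Sym-product of L_f,L_g gives L₀ (≤ ord 2).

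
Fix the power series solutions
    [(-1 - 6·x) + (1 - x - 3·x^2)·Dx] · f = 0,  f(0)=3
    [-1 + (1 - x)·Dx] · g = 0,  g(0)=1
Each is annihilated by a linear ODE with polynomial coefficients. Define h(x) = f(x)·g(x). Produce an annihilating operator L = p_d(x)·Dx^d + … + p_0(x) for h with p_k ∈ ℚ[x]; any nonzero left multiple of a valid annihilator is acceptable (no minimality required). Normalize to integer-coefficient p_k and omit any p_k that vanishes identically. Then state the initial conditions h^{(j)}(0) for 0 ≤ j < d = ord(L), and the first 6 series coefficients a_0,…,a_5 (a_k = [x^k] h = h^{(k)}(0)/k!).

L = (-2 - 4·x + 9·x^2) + (1 - 2·x - 2·x^2 + 3·x^3)·Dx  (order 1).
h: a_k = 3, 6, 18, 39, 96, 216, …
ICs: h(0) = 3.

f: a_k = 3, 3, 12, 21, 57, 120, …
g: a_k = 1, 1, 1, 1, 1, 1, …
Sym-product of L_f,L_g gives L₀ (≤ ord 1).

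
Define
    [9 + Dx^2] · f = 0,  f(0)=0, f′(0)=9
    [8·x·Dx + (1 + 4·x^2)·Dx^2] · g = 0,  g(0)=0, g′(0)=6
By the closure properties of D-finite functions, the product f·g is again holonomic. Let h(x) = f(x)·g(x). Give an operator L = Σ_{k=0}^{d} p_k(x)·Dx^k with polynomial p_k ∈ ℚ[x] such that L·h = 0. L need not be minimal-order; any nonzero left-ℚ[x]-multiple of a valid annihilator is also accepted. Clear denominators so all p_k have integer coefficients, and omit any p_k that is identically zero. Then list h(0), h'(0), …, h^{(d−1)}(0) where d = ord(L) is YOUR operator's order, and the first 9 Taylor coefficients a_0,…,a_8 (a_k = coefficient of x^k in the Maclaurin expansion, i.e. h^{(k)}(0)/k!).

L = (2925 + 31536·x^2 + 95904·x^4 + 186624·x^6 + 186624·x^8) + (2448·x + 20160·x^3 + 62208·x^5 + 82944·x^7)·Dx + (442 + 5088·x^2 + 19008·x^4 + 41472·x^6 + 41472·x^8)·Dx^2 + (272·x + 2240·x^3 + 6912·x^5 + 9216·x^7)·Dx^3 + (13 + 176·x^2 + 928·x^4 + 2304·x^6 + 2304·x^8)·Dx^4  (order 4).
h: a_k = 0, 0, 54, 0, -153, 0, 1269/4, 0, -32373/40, …
ICs: h(0) = 0, h′(0) = 0, h′′(0) = 108, h′′′(0) = 0.

f: a_k = 0, 9, 0, -27/2, 0, 243/40, 0, -729/560, 0, …
g: a_k = 0, 6, 0, -8, 0, 96/5, 0, -384/7, 0, …
f·g: L₀ = L_f ⊗_s L_g, ord ≤ 2·2.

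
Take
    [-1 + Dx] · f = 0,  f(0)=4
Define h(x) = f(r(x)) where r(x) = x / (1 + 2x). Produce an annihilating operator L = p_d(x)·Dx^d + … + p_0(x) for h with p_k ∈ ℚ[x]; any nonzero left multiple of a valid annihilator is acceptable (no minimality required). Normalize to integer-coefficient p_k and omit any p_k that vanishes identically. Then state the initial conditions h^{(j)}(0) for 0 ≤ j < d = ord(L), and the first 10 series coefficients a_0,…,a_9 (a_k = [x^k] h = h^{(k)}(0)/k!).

f: a_k = 4, 4, 2, 2/3, 1/6, 1/30, 1/180, 1/1260, 1/10080, 1/90720, …
L₀ from L_f via x↦r, Dx↦r'^{-1}Dx.
L = -1 + (1 + 4·x + 4·x^2)·Dx  (order 1).
h: a_k = 4, 4, -6, 26/3, -71/6, 147/10, -2699/180, 9157/1260, 68731/3360, -8443151/90720, …
ICs: h(0) = 4.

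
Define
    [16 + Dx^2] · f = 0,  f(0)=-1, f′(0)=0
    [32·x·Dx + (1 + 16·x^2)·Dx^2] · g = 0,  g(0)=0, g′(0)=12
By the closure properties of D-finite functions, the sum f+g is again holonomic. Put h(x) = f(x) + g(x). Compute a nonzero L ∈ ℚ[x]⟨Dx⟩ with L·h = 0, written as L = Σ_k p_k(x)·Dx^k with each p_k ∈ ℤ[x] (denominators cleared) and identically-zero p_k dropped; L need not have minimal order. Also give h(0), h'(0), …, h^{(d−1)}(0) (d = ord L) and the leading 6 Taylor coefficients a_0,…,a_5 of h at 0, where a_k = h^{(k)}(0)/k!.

f: a_k = -1, 0, 8, 0, -32/3, 0, …
g: a_k = 0, 12, 0, -64, 0, 3072/5, …
Sum ⇒ L₀ = lclm(L_f,L_g) in ℚ(x)⟨Dx⟩.
L = (-5632·x + 114688·x^3 + 131072·x^5)·Dx + (-16 + 1792·x^2 + 36864·x^4 + 65536·x^6)·Dx^2 + (-352·x + 7168·x^3 + 8192·x^5)·Dx^3 + (-1 + 112·x^2 + 2304·x^4 + 4096·x^6)·Dx^4  (order 4).
h: a_k = -1, 12, 8, -64, -32/3, 3072/5, …
ICs: h(0) = -1, h′(0) = 12, h′′(0) = 16, h′′′(0) = -384.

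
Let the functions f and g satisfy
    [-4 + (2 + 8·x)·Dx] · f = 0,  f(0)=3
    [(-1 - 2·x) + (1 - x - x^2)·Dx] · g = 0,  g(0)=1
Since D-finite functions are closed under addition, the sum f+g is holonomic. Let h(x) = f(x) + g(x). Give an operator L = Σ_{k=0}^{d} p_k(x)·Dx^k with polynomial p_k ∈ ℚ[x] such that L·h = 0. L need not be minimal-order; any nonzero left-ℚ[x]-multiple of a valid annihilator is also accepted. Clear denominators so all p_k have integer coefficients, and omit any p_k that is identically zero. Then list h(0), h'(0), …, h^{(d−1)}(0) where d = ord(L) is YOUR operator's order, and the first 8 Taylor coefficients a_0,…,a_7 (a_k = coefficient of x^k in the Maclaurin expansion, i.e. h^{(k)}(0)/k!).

L = (12 + 48·x + 48·x^2 + 40·x^3) + (-8 - 30·x - 114·x^2 - 152·x^3 - 100·x^4)·Dx + (-1 + 5·x + 39·x^2 - 6·x^3 - 82·x^4 - 40·x^5)·Dx^2  (order 2).
h: a_k = 4, 7, -4, 15, -25, 92, -239, 813, …
ICs: h(0) = 4, h′(0) = 7.

f: a_k = 3, 6, -6, 12, -30, 84, -252, 792, …
g: a_k = 1, 1, 2, 3, 5, 8, 13, 21, …
Sum ⇒ L₀ = lclm(L_f,L_g) in ℚ(x)⟨Dx⟩.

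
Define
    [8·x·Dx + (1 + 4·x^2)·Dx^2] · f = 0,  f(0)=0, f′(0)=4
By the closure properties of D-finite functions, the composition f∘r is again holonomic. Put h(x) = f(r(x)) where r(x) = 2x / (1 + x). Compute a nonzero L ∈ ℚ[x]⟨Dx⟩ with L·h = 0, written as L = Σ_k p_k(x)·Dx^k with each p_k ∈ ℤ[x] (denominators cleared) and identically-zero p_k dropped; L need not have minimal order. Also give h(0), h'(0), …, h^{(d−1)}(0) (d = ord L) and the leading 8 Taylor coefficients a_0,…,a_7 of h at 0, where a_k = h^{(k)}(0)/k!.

f: a_k = 0, 4, 0, -16/3, 0, 64/5, 0, -256/7, …
Substitute x→r, Dx→(1/r')Dx; clear ⇒ L₀.
L = (2 + 34·x)·Dx + (1 + 2·x + 17·x^2)·Dx^2  (order 2).
h: a_k = 0, 8, -8, -104/3, 120, 808/5, -4888/3, 5816/7, …
ICs: h(0) = 0, h′(0) = 8.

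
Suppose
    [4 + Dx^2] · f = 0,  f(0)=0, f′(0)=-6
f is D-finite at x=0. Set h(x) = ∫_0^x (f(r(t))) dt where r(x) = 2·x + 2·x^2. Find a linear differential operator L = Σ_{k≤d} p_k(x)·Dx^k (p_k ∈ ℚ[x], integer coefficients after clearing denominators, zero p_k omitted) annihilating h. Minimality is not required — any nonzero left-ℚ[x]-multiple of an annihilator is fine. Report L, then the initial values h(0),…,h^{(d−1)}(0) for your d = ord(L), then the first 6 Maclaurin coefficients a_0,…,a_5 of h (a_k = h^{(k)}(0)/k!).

L = (16 + 96·x + 192·x^2 + 128·x^3)·Dx - 2·Dx^2 + (1 + 2·x)·Dx^3  (order 3).
h: a_k = 0, 0, -6, -4, 8, 96/5, …
ICs: h(0) = 0, h′(0) = 0, h′′(0) = -12.

f: a_k = 0, -6, 0, 4, 0, -4/5, …
f∘r: x↦r, Dx↦Dx/r' in L_f ⇒ L₀.
h=∫h₀ ⇒ L = L₀·Dx.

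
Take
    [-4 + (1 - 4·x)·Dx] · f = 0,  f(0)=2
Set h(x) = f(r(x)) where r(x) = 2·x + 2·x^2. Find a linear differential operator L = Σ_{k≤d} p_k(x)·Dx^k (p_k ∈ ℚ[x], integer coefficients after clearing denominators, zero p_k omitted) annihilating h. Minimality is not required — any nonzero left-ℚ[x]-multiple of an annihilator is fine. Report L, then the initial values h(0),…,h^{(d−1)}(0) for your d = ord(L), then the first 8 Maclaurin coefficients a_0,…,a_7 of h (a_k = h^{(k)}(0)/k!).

f: a_k = 2, 8, 32, 128, 512, 2048, 8192, 32768, …
f∘r: x↦r, Dx↦Dx/r' in L_f ⇒ L₀.
L = (8 + 16·x) + (-1 + 8·x + 8·x^2)·Dx  (order 1).
h: a_k = 2, 16, 144, 1280, 11392, 101376, 902144, 8028160, …
ICs: h(0) = 2.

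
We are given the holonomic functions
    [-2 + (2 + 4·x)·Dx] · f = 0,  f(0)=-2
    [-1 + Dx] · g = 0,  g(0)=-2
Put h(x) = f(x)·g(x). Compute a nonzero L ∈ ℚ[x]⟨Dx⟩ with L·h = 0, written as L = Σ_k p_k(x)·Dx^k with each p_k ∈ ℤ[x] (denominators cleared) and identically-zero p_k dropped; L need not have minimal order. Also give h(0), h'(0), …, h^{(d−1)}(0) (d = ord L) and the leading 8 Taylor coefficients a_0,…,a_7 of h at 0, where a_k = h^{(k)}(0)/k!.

L = (-2 - 2·x) + (1 + 2·x)·Dx  (order 1).
h: a_k = 4, 8, 4, 8/3, -2/3, 28/15, -122/45, 1388/315, …
ICs: h(0) = 4.

f: a_k = -2, -2, 1, -1, 5/4, -7/4, 21/8, -33/8, …
g: a_k = -2, -2, -1, -1/3, -1/12, -1/60, -1/360, -1/2520, …
L₀ := L_f ⊗_s L_g (sym. prod.), ord ≤ 1.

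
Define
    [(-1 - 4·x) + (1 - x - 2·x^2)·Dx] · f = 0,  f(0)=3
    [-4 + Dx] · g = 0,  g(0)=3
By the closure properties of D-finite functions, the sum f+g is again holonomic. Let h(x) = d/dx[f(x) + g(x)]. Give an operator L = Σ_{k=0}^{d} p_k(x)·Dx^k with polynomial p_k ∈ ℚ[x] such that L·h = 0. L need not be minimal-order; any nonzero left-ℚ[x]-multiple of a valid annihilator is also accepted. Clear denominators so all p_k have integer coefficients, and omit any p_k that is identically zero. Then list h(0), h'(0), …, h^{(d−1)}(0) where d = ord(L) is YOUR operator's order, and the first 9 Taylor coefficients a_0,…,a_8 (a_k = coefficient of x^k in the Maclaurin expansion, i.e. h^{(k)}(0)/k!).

L = (12 + 240·x + 288·x^2 + 768·x^3 + 384·x^4) + (-7 - 56·x - 160·x^2 - 160·x^3 + 160·x^4 + 128·x^5)·Dx + (1 - x + 22·x^2 - 8·x^3 - 64·x^4 - 32·x^5)·Dx^2  (order 2).
h: a_k = 15, 66, 141, 260, 443, 4382/5, 27799/15, 435016/105, 968783/105, …
ICs: h(0) = 15, h′(0) = 66.

f: a_k = 3, 3, 9, 15, 33, 63, 129, 255, 513, …
g: a_k = 3, 12, 24, 32, 32, 128/5, 256/15, 1024/105, 512/105, …
f+g: L₀ = lclm(L_f,L_g), ord ≤ 1+1.
Differentiate: ansatz ord ≤ ord L₀ ⇒ L.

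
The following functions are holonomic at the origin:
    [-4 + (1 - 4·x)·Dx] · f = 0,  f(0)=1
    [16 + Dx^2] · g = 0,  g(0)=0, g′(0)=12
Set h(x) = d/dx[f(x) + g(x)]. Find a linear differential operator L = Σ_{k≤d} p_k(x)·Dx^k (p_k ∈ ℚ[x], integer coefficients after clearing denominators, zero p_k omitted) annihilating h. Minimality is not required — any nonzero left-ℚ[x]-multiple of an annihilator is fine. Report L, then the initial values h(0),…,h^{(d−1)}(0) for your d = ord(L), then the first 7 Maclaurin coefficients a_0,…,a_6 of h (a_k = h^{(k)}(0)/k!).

f: a_k = 1, 4, 16, 64, 256, 1024, 4096, …
g: a_k = 0, 12, 0, -32, 0, 128/5, 0, …
Sum ⇒ L₀ = lclm(L_f,L_g) in ℚ(x)⟨Dx⟩.
h₀' ⇒ L via d/dx closure of L₀.
L = (1664 - 1024·x + 2048·x^2) + (-112 + 576·x - 768·x^2 + 1024·x^3)·Dx + (104 - 64·x + 128·x^2)·Dx^2 + (-7 + 36·x - 48·x^2 + 64·x^3)·Dx^3  (order 3).
h: a_k = 16, 32, 96, 1024, 5248, 24576, 1719296/15, …
ICs: h(0) = 16, h′(0) = 32, h′′(0) = 192.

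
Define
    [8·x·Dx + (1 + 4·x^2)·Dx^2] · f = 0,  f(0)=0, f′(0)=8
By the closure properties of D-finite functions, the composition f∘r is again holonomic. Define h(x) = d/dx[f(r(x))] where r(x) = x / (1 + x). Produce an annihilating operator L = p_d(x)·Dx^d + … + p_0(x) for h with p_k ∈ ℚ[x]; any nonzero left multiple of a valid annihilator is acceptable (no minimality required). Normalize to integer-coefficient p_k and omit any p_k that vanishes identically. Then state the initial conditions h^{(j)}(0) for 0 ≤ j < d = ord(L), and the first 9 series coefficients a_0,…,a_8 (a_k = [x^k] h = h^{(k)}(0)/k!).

L = (2 + 10·x) + (1 + 2·x + 5·x^2)·Dx  (order 1).
h: a_k = 8, -16, -8, 96, -152, -176, 1112, -1344, -2872, …
ICs: h(0) = 8.

f: a_k = 0, 8, 0, -32/3, 0, 128/5, 0, -512/7, 0, …
Change of var in L_f (x↦r) gives L₀.
h₀' ⇒ L via d/dx closure of L₀.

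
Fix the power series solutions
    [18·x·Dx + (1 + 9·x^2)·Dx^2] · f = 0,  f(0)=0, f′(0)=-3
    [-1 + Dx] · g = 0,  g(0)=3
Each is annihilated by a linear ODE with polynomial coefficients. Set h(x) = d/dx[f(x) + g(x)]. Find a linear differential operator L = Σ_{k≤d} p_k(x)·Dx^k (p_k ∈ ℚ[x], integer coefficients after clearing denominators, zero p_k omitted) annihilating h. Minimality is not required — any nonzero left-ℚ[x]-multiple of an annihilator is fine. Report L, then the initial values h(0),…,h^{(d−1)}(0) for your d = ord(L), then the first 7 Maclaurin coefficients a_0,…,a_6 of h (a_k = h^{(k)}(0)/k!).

L = (18 - 18·x - 486·x^2 - 162·x^3) + (-19 + 468·x^2 - 81·x^4)·Dx + (1 + 18·x + 18·x^2 + 162·x^3 + 81·x^4)·Dx^2  (order 2).
h: a_k = 0, 3, 57/2, 1/2, -1943/8, 1/40, 524881/240, …
ICs: h(0) = 0, h′(0) = 3.

f: a_k = 0, -3, 0, 9, 0, -243/5, 0, …
g: a_k = 3, 3, 3/2, 1/2, 1/8, 1/40, 1/240, …
Sum ⇒ L₀ = lclm(L_f,L_g) in ℚ(x)⟨Dx⟩.
Derive L from L₀ (diff closure).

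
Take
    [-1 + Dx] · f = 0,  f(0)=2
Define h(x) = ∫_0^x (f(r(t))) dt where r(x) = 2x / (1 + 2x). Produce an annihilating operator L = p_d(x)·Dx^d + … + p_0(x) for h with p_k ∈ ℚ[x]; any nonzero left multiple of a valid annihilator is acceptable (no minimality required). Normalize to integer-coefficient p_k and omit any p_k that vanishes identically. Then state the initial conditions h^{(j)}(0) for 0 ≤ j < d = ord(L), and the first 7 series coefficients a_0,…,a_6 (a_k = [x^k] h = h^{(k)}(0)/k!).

L = -2·Dx + (1 + 4·x + 4·x^2)·Dx^2  (order 2).
h: a_k = 0, 2, 2, -4/3, 2/3, 4/15, -76/45, …
ICs: h(0) = 0, h′(0) = 2.

f: a_k = 2, 2, 1, 1/3, 1/12, 1/60, 1/360, …
L₀ from L_f via x↦r, Dx↦r'^{-1}Dx.
Integrate: L := L₀·Dx.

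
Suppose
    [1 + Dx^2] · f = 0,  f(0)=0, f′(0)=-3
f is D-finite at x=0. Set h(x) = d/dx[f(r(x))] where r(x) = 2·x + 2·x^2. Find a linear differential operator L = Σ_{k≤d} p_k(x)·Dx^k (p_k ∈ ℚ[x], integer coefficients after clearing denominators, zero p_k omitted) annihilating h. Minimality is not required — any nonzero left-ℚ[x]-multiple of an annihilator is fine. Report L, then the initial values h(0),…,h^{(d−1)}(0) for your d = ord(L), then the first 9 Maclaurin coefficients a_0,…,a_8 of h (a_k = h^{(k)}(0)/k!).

L = (16 + 32·x + 96·x^2 + 128·x^3 + 64·x^4) + (-6 - 12·x)·Dx + (1 + 4·x + 4·x^2)·Dx^2  (order 2).
h: a_k = -6, -12, 12, 48, 56, 0, -832/15, -896/15, -2272/105, …
ICs: h(0) = -6, h′(0) = -12.

f: a_k = 0, -3, 0, 1/2, 0, -1/40, 0, 1/1680, 0, …
h₀=f(r): pull back L_f along r ⇒ L₀.
h₀' ⇒ L via d/dx closure of L₀.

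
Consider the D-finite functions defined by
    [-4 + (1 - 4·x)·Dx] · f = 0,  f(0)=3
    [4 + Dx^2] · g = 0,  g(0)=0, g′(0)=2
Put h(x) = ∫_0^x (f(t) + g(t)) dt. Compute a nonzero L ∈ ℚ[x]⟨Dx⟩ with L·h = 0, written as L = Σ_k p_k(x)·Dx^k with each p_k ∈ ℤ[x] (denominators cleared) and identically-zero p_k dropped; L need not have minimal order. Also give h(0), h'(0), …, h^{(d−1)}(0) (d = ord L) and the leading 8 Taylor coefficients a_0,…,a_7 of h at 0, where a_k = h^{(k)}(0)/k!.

L = (400 - 128·x + 256·x^2)·Dx + (-36 + 176·x - 192·x^2 + 256·x^3)·Dx^2 + (100 - 32·x + 64·x^2)·Dx^3 + (-9 + 44·x - 48·x^2 + 64·x^3)·Dx^4  (order 4).
h: a_k = 0, 3, 7, 16, 143/3, 768/5, 23042/45, 12288/7, …
ICs: h(0) = 0, h′(0) = 3, h′′(0) = 14, h′′′(0) = 96.

f: a_k = 3, 12, 48, 192, 768, 3072, 12288, 49152, …
g: a_k = 0, 2, 0, -4/3, 0, 4/15, 0, -8/315, …
L₀ := lclm(L_f,L_g); ord L₀ ≤ 1+2.
h=∫₀ˣh₀: take L = L₀·Dx.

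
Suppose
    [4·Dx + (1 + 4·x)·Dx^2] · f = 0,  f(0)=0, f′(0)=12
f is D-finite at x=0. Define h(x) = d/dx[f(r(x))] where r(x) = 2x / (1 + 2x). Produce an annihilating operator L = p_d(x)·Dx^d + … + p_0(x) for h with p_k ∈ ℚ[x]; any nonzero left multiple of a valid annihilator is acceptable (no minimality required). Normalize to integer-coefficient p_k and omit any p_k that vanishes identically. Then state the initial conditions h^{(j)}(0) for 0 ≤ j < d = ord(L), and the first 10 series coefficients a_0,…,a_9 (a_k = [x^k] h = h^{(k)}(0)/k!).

f: a_k = 0, 12, -24, 64, -192, 3072/5, -2048, 49152/7, -24576, 262144/3, …
Change of var in L_f (x↦r) gives L₀.
h₀' ⇒ L via d/dx closure of L₀.
L = (12 + 40·x) + (1 + 12·x + 20·x^2)·Dx  (order 1).
h: a_k = 24, -288, 2976, -29952, 299904, -2999808, 29999616, -299999232, 2999998464, -29999996928, …
ICs: h(0) = 24.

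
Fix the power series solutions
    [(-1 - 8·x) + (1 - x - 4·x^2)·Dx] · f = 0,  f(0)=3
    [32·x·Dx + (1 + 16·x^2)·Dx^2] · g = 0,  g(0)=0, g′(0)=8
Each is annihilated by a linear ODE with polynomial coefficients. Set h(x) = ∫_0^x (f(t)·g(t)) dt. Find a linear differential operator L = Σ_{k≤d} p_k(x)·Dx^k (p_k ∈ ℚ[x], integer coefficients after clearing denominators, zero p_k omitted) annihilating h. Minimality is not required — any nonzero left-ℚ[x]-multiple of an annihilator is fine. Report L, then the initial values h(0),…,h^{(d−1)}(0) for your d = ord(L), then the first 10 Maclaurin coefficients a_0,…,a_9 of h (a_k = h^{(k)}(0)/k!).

f: a_k = 3, 3, 15, 27, 87, 195, 543, 1323, 3495, 8787, …
g: a_k = 0, 8, 0, -128/3, 0, 2048/5, 0, -32768/7, 0, 524288/9, …
Sym-product of L_f,L_g gives L₀ (≤ ord 2).
Integrate: L := L₀·Dx.
L = (8 + 32·x + 384·x^2)·Dx + (2 - 16·x + 64·x^2 + 384·x^3)·Dx^2 + (-1 + x - 12·x^2 + 16·x^3 + 64·x^4)·Dx^3  (order 3).
h: a_k = 0, 0, 12, 8, -2, 88/5, 3212/15, 8184/35, -6359/7, -25208/315, …
ICs: h(0) = 0, h′(0) = 0, h′′(0) = 24.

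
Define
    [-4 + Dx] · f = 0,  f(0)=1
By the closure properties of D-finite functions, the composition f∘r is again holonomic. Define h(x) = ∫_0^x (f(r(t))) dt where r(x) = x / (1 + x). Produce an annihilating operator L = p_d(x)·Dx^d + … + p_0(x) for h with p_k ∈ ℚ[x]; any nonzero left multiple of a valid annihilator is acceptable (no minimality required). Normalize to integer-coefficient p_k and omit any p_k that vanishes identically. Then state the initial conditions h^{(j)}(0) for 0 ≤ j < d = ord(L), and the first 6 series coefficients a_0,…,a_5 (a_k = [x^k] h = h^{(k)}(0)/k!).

L = -4·Dx + (1 + 2·x + x^2)·Dx^2  (order 2).
h: a_k = 0, 1, 2, 4/3, -1/3, -4/15, …
ICs: h(0) = 0, h′(0) = 1.

f: a_k = 1, 4, 8, 32/3, 32/3, 128/15, …
Change of var in L_f (x↦r) gives L₀.
∫: right-multiply L₀ by Dx.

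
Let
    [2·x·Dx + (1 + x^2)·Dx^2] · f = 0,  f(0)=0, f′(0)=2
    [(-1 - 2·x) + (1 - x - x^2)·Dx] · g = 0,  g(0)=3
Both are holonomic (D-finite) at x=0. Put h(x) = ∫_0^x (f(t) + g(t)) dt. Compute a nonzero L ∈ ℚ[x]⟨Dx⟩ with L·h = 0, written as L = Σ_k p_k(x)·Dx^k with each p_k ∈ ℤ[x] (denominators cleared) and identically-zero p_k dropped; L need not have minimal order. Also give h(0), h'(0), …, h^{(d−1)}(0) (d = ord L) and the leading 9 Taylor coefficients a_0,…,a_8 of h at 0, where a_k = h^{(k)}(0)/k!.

L = (4 - 16·x - 64·x^2 - 72·x^3 - 66·x^4 - 6·x^6)·Dx^2 + (-10 - 24·x - 28·x^2 - 60·x^3 - 65·x^4 - 50·x^5 - 3·x^6 - 6·x^7)·Dx^3 + (2 + 2·x + 2·x^2 - 8·x^3 - 5·x^4 - 11·x^5 - 6·x^6 - x^7 - x^8)·Dx^4  (order 4).
h: a_k = 0, 3, 5/2, 2, 25/12, 3, 61/15, 39/7, 439/56, …
ICs: h(0) = 0, h′(0) = 3, h′′(0) = 5, h′′′(0) = 12.

f: a_k = 0, 2, 0, -2/3, 0, 2/5, 0, -2/7, 0, …
g: a_k = 3, 3, 6, 9, 15, 24, 39, 63, 102, …
L₀ := lclm(L_f,L_g); ord L₀ ≤ 2+1.
∫: right-multiply L₀ by Dx.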